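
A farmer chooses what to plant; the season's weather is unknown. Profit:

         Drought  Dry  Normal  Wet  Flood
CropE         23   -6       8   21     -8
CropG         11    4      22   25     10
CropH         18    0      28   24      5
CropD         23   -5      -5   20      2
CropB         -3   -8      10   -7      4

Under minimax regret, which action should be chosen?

Column bests: Drought=23, Dry=4, Normal=28, Wet=25, Flood=10.
CropE regrets: 0, 10, 20, 4, 18 → max 20
CropG regrets: 12, 0, 6, 0, 0 → max 12
CropH regrets: 5, 4, 0, 1, 5 → max 5
CropD regrets: 0, 9, 33, 5, 8 → max 33
CropB regrets: 26, 12, 18, 32, 6 → max 32
Smallest max regret = 5 → CropH.

CropH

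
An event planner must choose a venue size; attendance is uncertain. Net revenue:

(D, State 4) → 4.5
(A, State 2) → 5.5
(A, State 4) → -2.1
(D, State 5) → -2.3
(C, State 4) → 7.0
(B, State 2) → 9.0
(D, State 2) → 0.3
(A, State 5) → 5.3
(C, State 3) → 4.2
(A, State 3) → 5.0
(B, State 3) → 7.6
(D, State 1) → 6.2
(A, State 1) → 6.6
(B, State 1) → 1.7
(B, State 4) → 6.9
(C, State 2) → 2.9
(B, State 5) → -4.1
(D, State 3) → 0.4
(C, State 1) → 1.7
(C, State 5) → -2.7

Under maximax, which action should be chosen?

Row maxima: A=6.6, B=9.0, C=7.0, D=6.2
Best best-case = 9.0 → B.

B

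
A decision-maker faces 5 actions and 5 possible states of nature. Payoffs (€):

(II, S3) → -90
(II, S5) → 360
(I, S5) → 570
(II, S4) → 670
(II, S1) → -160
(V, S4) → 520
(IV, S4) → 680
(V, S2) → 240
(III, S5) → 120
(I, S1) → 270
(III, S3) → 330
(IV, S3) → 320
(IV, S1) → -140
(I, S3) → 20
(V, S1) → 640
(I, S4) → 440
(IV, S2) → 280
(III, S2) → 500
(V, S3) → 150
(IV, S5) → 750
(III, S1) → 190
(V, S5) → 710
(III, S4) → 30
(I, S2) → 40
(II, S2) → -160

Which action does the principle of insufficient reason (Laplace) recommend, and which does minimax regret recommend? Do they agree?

laplace → V; minimax regret → V (agree)

Row averages: I=268, II=124, III=234, IV=378, V=452
Highest average = 452 → V.
Column bests: S1=640, S2=500, S3=330, S4=680, S5=750.
I regrets: 370, 460, 310, 240, 180 → max 460
II regrets: 800, 660, 420, 10, 390 → max 800
III regrets: 450, 0, 0, 650, 630 → max 650
IV regrets: 780, 220, 10, 0, 0 → max 780
V regrets: 0, 260, 180, 160, 40 → max 260
Smallest max regret = 260 → V.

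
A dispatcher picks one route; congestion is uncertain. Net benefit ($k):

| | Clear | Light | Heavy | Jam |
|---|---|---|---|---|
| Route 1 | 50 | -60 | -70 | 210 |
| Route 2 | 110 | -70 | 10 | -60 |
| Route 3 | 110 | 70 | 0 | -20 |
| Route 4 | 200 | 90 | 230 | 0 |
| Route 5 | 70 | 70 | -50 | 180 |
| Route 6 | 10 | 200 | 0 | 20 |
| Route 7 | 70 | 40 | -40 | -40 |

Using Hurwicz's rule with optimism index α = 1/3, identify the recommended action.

Route 4

Route 1: 1/3·210 + 2/3·(-70) = 70/3
Route 2: 1/3·110 + 2/3·(-70) = -10
Route 3: 1/3·110 + 2/3·(-20) = 70/3
Route 4: 1/3·230 + 2/3·0 = 230/3
Route 5: 1/3·180 + 2/3·(-50) = 80/3
Route 6: 1/3·200 + 2/3·0 = 200/3
Route 7: 1/3·70 + 2/3·(-40) = -10/3
Highest Hurwicz score = 230/3 → Route 4.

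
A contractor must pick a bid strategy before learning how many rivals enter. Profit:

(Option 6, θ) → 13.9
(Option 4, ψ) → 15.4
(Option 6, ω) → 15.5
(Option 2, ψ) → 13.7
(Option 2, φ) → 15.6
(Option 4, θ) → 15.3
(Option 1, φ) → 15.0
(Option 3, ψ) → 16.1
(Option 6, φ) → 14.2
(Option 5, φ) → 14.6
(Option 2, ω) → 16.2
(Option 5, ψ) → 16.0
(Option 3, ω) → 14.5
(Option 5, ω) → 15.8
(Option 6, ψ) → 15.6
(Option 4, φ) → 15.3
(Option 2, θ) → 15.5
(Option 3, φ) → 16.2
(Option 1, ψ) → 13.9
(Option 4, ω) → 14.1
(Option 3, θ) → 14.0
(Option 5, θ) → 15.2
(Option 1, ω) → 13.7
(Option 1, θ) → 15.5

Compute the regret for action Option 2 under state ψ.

Best payoff under ψ is 16.1.
Regret = 16.1 − 13.7 = 2.4.

2.4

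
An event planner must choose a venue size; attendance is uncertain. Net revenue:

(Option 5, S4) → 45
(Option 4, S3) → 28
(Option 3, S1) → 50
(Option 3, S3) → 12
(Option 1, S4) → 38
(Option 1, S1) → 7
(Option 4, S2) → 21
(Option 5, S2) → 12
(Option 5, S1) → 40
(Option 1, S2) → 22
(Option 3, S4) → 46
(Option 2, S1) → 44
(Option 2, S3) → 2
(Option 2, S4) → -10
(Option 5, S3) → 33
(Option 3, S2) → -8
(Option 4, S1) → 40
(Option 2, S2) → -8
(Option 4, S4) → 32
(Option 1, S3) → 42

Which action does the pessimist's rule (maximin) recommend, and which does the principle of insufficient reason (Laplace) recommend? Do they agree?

maximin → Option 4; laplace → Option 5 (disagree)

Row minima: Option 1=7, Option 2=-10, Option 3=-8, Option 4=21, Option 5=12
Best worst-case = 21 → Option 4.
Row averages: Option 1=27.25, Option 2=7, Option 3=25, Option 4=30.25, Option 5=32.5
Highest average = 32.5 → Option 5.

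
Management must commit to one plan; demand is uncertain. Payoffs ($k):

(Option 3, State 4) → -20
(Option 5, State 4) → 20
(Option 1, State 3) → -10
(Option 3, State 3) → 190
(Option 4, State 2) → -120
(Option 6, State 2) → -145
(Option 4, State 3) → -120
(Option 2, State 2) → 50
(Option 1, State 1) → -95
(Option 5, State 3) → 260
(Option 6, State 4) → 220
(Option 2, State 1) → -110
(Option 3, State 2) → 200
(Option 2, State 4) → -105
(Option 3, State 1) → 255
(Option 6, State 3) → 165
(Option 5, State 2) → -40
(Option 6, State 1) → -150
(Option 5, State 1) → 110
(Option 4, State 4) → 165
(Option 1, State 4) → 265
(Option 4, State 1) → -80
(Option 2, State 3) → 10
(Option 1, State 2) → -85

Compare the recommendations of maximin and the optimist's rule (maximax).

Row minima: Option 1=-95, Option 2=-110, Option 3=-20, Option 4=-120, Option 5=-40, Option 6=-150
Best worst-case = -20 → Option 3.
Row maxima: Option 1=265, Option 2=50, Option 3=255, Option 4=165, Option 5=260, Option 6=220
Best best-case = 265 → Option 1.

maximin → Option 3; maximax → Option 1 (disagree)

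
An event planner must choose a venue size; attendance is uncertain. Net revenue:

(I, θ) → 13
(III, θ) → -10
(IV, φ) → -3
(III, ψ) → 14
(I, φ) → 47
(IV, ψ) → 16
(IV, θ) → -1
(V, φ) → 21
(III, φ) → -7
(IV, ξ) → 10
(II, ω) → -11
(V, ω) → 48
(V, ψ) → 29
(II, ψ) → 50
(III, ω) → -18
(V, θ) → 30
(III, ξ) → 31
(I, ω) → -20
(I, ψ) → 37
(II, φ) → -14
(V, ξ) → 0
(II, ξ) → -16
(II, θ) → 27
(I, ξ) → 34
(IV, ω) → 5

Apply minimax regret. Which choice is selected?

V

Column bests: θ=30, φ=47, ψ=50, ω=48, ξ=34.
I regrets: 17, 0, 13, 68, 0 → max 68
II regrets: 3, 61, 0, 59, 50 → max 61
III regrets: 40, 54, 36, 66, 3 → max 66
IV regrets: 31, 50, 34, 43, 24 → max 50
V regrets: 0, 26, 21, 0, 34 → max 34
Smallest max regret = 34 → V.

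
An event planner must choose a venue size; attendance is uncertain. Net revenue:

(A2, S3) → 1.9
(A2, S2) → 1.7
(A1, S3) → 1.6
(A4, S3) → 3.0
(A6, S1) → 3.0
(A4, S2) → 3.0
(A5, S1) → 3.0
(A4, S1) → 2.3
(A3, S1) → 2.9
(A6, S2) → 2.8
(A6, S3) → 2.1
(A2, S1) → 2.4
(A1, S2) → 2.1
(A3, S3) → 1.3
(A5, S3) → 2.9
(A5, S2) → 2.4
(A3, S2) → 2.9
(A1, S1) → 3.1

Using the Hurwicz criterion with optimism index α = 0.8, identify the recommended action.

A1: 0.8·3.1 + 0.2·1.6 = 2.8
A2: 0.8·2.4 + 0.2·1.7 = 2.26
A3: 0.8·2.9 + 0.2·1.3 = 2.58
A4: 0.8·3.0 + 0.2·2.3 = 2.86
A5: 0.8·3.0 + 0.2·2.4 = 2.88
A6: 0.8·3.0 + 0.2·2.1 = 2.82
Highest Hurwicz score = 2.88 → A5.

A5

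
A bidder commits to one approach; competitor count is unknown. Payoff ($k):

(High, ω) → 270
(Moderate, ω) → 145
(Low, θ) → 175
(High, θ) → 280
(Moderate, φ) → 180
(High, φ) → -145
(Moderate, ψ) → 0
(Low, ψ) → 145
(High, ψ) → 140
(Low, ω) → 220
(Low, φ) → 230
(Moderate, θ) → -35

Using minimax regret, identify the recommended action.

Low

Column bests: θ=280, φ=230, ψ=145, ω=270.
Low regrets: 105, 0, 0, 50 → max 105
Moderate regrets: 315, 50, 145, 125 → max 315
High regrets: 0, 375, 5, 0 → max 375
Smallest max regret = 105 → Low.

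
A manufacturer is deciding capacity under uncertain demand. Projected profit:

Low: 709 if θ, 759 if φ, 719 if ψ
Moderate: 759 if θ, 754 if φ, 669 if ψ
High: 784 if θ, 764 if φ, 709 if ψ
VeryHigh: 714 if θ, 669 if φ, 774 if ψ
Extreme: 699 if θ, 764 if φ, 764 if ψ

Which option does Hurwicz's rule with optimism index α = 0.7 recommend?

Low: 0.7·759 + 0.3·709 = 744
Moderate: 0.7·759 + 0.3·669 = 732
High: 0.7·784 + 0.3·709 = 761.5
VeryHigh: 0.7·774 + 0.3·669 = 742.5
Extreme: 0.7·764 + 0.3·699 = 744.5
Highest Hurwicz score = 761.5 → High.

High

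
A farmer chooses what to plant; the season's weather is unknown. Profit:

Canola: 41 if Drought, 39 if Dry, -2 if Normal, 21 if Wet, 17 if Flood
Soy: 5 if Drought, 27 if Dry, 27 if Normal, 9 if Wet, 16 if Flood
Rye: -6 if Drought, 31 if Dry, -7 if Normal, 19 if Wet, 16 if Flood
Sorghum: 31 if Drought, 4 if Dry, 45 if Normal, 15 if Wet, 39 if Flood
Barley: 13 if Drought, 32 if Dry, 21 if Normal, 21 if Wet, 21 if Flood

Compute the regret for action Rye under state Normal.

Best payoff under Normal is 45.
Regret = 45 − (-7) = 52.

52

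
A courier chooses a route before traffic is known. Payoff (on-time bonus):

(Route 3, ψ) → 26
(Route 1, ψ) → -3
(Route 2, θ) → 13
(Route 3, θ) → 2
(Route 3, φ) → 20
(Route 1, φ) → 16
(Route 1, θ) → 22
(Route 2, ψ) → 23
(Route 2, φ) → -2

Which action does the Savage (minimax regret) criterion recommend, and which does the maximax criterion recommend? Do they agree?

Column bests: θ=22, φ=20, ψ=26.
Route 1 regrets: 0, 4, 29 → max 29
Route 2 regrets: 9, 22, 3 → max 22
Route 3 regrets: 20, 0, 0 → max 20
Smallest max regret = 20 → Route 3.
Row maxima: Route 1=22, Route 2=23, Route 3=26
Best best-case = 26 → Route 3.

minimax regret → Route 3; maximax → Route 3 (agree)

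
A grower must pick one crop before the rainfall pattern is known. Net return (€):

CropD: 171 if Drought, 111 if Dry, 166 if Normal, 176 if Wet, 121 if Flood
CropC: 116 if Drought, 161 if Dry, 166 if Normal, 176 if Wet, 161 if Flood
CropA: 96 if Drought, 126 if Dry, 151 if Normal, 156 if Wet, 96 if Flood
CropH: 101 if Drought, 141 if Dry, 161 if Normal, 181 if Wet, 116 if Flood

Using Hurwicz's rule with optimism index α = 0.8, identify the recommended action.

CropH

CropD: 0.8·176 + 0.2·111 = 163
CropC: 0.8·176 + 0.2·116 = 164
CropA: 0.8·156 + 0.2·96 = 144
CropH: 0.8·181 + 0.2·101 = 165
Highest Hurwicz score = 165 → CropH.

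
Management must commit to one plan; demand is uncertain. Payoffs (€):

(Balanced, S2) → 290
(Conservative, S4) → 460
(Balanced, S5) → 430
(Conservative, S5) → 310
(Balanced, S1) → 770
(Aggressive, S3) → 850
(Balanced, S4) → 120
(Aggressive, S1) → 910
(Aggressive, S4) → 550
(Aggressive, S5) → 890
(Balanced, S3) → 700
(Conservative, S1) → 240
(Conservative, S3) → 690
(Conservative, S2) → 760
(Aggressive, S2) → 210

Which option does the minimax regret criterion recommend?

Column bests: S1=910, S2=760, S3=850, S4=550, S5=890.
Conservative regrets: 670, 0, 160, 90, 580 → max 670
Balanced regrets: 140, 470, 150, 430, 460 → max 470
Aggressive regrets: 0, 550, 0, 0, 0 → max 550
Smallest max regret = 470 → Balanced.

Balanced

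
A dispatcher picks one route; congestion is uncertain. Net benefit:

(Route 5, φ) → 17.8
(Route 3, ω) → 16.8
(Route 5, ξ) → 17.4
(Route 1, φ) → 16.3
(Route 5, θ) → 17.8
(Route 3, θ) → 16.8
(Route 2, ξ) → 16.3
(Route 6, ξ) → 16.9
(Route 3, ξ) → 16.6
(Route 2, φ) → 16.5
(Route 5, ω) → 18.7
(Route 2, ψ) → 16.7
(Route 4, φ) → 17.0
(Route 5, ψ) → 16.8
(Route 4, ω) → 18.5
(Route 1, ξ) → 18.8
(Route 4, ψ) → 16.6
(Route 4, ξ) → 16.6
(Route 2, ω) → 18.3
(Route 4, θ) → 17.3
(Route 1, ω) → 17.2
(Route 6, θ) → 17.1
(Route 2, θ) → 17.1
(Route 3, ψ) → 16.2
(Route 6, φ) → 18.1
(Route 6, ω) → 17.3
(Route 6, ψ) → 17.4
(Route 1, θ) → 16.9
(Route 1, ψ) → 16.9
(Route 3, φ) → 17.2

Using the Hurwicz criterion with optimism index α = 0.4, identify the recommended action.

Route 5

Route 1: 0.4·18.8 + 0.6·16.3 = 17.3
Route 2: 0.4·18.3 + 0.6·16.3 = 17.1
Route 3: 0.4·17.2 + 0.6·16.2 = 16.6
Route 4: 0.4·18.5 + 0.6·16.6 = 17.36
Route 5: 0.4·18.7 + 0.6·16.8 = 17.56
Route 6: 0.4·18.1 + 0.6·16.9 = 17.38
Highest Hurwicz score = 17.56 → Route 5.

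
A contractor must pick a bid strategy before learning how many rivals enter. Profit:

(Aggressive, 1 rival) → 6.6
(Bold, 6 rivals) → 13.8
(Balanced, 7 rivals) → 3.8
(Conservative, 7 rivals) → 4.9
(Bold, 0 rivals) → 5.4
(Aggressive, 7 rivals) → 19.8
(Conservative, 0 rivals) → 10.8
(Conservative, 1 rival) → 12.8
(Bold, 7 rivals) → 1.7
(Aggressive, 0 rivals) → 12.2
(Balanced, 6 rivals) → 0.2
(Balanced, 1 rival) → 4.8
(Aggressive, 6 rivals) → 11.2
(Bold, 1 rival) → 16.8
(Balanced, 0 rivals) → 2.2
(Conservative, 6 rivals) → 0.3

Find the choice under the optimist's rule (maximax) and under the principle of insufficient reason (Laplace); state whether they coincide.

maximax → Aggressive; laplace → Aggressive (agree)

Row maxima: Conservative=12.8, Balanced=4.8, Aggressive=19.8, Bold=16.8
Best best-case = 19.8 → Aggressive.
Row averages: Conservative=7.2, Balanced=2.75, Aggressive=12.45, Bold=9.425
Highest average = 12.45 → Aggressive.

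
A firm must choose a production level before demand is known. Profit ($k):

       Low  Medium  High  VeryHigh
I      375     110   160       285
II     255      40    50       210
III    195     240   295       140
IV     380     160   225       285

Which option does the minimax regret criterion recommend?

Column bests: Low=380, Medium=240, High=295, VeryHigh=285.
I regrets: 5, 130, 135, 0 → max 135
II regrets: 125, 200, 245, 75 → max 245
III regrets: 185, 0, 0, 145 → max 185
IV regrets: 0, 80, 70, 0 → max 80
Smallest max regret = 80 → IV.

IV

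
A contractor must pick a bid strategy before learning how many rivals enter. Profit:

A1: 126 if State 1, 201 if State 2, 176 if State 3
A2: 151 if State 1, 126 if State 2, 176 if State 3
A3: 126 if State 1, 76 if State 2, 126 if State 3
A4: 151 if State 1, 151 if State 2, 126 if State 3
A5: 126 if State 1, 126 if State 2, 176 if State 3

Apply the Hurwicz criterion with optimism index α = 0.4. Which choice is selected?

A1

A1: 0.4·201 + 0.6·126 = 156
A2: 0.4·176 + 0.6·126 = 146
A3: 0.4·126 + 0.6·76 = 96
A4: 0.4·151 + 0.6·126 = 136
A5: 0.4·176 + 0.6·126 = 146
Highest Hurwicz score = 156 → A1.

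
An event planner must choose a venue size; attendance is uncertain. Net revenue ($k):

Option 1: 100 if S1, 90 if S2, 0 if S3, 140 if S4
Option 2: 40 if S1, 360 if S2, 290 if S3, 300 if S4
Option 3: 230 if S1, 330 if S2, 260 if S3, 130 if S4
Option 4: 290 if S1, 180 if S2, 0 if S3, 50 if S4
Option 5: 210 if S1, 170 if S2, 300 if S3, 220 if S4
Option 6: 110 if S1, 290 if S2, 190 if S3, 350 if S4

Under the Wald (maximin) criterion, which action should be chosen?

Row minima: Option 1=0, Option 2=40, Option 3=130, Option 4=0, Option 5=170, Option 6=110
Best worst-case = 170 → Option 5.

Option 5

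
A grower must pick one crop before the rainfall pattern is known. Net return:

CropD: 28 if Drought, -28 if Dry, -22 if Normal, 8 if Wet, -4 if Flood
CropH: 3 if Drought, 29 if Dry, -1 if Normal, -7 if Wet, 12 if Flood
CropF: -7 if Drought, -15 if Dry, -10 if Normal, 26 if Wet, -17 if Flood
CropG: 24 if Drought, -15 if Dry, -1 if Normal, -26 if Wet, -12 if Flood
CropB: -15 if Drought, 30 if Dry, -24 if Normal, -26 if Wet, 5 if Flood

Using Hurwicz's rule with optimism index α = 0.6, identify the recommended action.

CropH

CropD: 0.6·28 + 0.4·(-28) = 5.6
CropH: 0.6·29 + 0.4·(-7) = 14.6
CropF: 0.6·26 + 0.4·(-17) = 8.8
CropG: 0.6·24 + 0.4·(-26) = 4
CropB: 0.6·30 + 0.4·(-26) = 7.6
Highest Hurwicz score = 14.6 → CropH.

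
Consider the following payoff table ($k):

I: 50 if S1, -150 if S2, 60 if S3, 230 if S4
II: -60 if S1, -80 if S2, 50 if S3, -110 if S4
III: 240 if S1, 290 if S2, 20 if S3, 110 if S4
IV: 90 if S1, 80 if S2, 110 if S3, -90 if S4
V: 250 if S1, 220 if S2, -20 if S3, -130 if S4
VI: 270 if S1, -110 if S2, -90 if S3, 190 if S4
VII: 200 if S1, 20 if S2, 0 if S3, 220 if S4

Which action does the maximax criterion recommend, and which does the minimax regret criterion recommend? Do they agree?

maximax → III; minimax regret → III (agree)

Row maxima: I=230, II=50, III=290, IV=110, V=250, VI=270, VII=220
Best best-case = 290 → III.
Column bests: S1=270, S2=290, S3=110, S4=230.
I regrets: 220, 440, 50, 0 → max 440
II regrets: 330, 370, 60, 340 → max 370
III regrets: 30, 0, 90, 120 → max 120
IV regrets: 180, 210, 0, 320 → max 320
V regrets: 20, 70, 130, 360 → max 360
VI regrets: 0, 400, 200, 40 → max 400
VII regrets: 70, 270, 110, 10 → max 270
Smallest max regret = 120 → III.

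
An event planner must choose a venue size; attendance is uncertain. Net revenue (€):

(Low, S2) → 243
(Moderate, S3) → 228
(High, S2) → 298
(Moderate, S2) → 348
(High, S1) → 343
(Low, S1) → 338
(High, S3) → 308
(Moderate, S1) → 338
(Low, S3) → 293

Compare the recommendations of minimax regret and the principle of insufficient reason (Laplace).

Column bests: S1=343, S2=348, S3=308.
Low regrets: 5, 105, 15 → max 105
Moderate regrets: 5, 0, 80 → max 80
High regrets: 0, 50, 0 → max 50
Smallest max regret = 50 → High.
Row averages: Low=874/3, Moderate=914/3, High=949/3
Highest average = 949/3 → High.

minimax regret → High; laplace → High (agree)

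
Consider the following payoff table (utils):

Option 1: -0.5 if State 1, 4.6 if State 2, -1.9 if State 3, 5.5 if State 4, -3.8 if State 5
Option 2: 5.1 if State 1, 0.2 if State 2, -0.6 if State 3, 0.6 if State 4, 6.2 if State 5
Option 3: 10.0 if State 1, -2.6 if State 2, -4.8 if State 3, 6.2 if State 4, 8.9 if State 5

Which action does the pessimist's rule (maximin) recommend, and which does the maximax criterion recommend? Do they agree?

maximin → Option 2; maximax → Option 3 (disagree)

Row minima: Option 1=-3.8, Option 2=-0.6, Option 3=-4.8
Best worst-case = -0.6 → Option 2.
Row maxima: Option 1=5.5, Option 2=6.2, Option 3=10.0
Best best-case = 10.0 → Option 3.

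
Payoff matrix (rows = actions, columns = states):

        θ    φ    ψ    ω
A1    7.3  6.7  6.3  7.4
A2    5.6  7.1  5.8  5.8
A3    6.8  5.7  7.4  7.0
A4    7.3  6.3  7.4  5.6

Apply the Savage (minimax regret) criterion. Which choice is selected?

Column bests: θ=7.3, φ=7.1, ψ=7.4, ω=7.4.
A1 regrets: 0.0, 0.4, 1.1, 0.0 → max 1.1
A2 regrets: 1.7, 0.0, 1.6, 1.6 → max 1.7
A3 regrets: 0.5, 1.4, 0.0, 0.4 → max 1.4
A4 regrets: 0.0, 0.8, 0.0, 1.8 → max 1.8
Smallest max regret = 1.1 → A1.

A1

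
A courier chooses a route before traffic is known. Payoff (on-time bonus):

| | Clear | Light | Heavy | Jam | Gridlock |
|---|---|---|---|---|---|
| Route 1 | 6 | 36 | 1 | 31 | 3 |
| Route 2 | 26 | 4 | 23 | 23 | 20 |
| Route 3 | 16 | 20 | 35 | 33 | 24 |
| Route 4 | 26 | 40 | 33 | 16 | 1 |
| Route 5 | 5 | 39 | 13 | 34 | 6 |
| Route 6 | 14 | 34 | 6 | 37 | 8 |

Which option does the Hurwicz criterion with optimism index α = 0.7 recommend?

Route 1: 0.7·36 + 0.3·1 = 25.5
Route 2: 0.7·26 + 0.3·4 = 19.4
Route 3: 0.7·35 + 0.3·16 = 29.3
Route 4: 0.7·40 + 0.3·1 = 28.3
Route 5: 0.7·39 + 0.3·5 = 28.8
Route 6: 0.7·37 + 0.3·6 = 27.7
Highest Hurwicz score = 29.3 → Route 3.

Route 3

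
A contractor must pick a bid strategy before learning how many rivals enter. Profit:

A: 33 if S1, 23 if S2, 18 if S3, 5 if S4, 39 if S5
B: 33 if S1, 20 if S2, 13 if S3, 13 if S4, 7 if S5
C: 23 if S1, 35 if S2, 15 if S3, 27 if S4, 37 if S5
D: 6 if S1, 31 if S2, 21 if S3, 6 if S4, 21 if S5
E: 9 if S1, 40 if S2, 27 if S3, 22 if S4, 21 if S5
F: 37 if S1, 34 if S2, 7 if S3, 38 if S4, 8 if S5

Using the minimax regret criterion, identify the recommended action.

C

Column bests: S1=37, S2=40, S3=27, S4=38, S5=39.
A regrets: 4, 17, 9, 33, 0 → max 33
B regrets: 4, 20, 14, 25, 32 → max 32
C regrets: 14, 5, 12, 11, 2 → max 14
D regrets: 31, 9, 6, 32, 18 → max 32
E regrets: 28, 0, 0, 16, 18 → max 28
F regrets: 0, 6, 20, 0, 31 → max 31
Smallest max regret = 14 → C.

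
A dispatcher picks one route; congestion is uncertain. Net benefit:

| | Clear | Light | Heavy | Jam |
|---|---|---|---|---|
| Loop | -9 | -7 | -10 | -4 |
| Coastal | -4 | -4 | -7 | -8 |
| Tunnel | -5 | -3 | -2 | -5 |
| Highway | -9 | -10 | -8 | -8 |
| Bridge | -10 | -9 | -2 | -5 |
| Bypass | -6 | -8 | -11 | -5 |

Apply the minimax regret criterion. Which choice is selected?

Tunnel

Column bests: Clear=-4, Light=-3, Heavy=-2, Jam=-4.
Loop regrets: 5, 4, 8, 0 → max 8
Coastal regrets: 0, 1, 5, 4 → max 5
Tunnel regrets: 1, 0, 0, 1 → max 1
Highway regrets: 5, 7, 6, 4 → max 7
Bridge regrets: 6, 6, 0, 1 → max 6
Bypass regrets: 2, 5, 9, 1 → max 9
Smallest max regret = 1 → Tunnel.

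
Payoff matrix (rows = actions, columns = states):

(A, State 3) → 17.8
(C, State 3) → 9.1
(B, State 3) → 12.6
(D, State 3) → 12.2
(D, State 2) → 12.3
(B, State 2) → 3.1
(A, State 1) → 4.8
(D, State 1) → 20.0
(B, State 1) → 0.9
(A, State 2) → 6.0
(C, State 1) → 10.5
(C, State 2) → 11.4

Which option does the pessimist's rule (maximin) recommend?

D

Row minima: A=4.8, B=0.9, C=9.1, D=12.2
Best worst-case = 12.2 → D.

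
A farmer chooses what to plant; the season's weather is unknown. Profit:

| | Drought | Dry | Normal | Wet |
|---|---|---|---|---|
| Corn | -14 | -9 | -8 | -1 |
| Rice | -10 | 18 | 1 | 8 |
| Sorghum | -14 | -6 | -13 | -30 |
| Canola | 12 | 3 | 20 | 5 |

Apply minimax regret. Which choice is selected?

Canola

Column bests: Drought=12, Dry=18, Normal=20, Wet=8.
Corn regrets: 26, 27, 28, 9 → max 28
Rice regrets: 22, 0, 19, 0 → max 22
Sorghum regrets: 26, 24, 33, 38 → max 38
Canola regrets: 0, 15, 0, 3 → max 15
Smallest max regret = 15 → Canola.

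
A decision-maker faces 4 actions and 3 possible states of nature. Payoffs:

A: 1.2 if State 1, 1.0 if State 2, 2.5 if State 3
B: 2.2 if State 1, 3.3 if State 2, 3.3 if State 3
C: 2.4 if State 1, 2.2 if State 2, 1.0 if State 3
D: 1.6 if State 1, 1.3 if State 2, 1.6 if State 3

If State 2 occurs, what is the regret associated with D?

2.0

Best payoff under State 2 is 3.3.
Regret = 3.3 − 1.3 = 2.0.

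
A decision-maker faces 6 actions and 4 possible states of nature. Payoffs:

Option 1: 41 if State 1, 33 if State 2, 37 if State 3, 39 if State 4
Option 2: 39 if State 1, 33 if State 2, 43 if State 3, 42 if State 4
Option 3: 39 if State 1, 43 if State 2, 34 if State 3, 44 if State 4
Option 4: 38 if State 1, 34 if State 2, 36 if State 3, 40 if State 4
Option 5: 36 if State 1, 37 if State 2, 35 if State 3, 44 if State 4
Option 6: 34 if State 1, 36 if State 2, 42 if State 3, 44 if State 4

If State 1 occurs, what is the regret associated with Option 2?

2

Best payoff under State 1 is 41.
Regret = 41 − 39 = 2.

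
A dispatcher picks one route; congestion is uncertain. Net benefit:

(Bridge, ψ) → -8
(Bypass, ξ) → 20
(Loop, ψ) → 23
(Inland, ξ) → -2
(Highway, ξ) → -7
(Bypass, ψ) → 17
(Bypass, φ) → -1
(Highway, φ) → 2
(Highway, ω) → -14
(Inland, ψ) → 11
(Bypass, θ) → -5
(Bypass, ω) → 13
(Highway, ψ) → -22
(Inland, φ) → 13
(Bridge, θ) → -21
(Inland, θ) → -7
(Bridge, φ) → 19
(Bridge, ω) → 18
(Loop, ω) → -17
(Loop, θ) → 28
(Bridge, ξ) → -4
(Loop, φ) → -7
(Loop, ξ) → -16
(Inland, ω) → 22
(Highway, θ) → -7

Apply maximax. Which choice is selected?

Row maxima: Bypass=20, Highway=2, Inland=22, Loop=28, Bridge=19
Best best-case = 28 → Loop.

Loop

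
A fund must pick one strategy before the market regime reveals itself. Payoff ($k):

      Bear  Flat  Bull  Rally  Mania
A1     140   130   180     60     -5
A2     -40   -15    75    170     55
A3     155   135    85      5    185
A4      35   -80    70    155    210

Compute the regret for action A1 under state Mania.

215

Best payoff under Mania is 210.
Regret = 210 − (-5) = 215.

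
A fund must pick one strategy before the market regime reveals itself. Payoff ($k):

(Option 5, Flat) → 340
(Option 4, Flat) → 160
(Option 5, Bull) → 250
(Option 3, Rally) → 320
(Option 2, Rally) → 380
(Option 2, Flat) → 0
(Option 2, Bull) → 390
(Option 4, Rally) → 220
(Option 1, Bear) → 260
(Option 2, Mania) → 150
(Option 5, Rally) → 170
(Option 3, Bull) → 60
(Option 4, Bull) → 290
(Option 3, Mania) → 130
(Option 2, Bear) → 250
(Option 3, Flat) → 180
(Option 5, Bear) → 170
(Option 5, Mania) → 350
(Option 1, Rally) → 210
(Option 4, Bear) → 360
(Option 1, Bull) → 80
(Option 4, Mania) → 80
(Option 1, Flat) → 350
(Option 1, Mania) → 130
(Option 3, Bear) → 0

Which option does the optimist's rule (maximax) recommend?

Option 2

Row maxima: Option 1=350, Option 2=390, Option 3=320, Option 4=360, Option 5=350
Best best-case = 390 → Option 2.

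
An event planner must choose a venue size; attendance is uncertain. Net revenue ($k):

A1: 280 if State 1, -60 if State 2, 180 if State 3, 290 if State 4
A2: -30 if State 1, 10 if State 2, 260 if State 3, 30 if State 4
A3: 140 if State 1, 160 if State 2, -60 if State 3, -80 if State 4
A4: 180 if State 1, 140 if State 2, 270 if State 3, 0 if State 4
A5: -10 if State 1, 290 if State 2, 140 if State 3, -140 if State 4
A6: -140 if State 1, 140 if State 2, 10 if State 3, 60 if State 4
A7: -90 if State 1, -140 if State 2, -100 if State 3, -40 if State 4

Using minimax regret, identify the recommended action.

Column bests: State 1=280, State 2=290, State 3=270, State 4=290.
A1 regrets: 0, 350, 90, 0 → max 350
A2 regrets: 310, 280, 10, 260 → max 310
A3 regrets: 140, 130, 330, 370 → max 370
A4 regrets: 100, 150, 0, 290 → max 290
A5 regrets: 290, 0, 130, 430 → max 430
A6 regrets: 420, 150, 260, 230 → max 420
A7 regrets: 370, 430, 370, 330 → max 430
Smallest max regret = 290 → A4.

A4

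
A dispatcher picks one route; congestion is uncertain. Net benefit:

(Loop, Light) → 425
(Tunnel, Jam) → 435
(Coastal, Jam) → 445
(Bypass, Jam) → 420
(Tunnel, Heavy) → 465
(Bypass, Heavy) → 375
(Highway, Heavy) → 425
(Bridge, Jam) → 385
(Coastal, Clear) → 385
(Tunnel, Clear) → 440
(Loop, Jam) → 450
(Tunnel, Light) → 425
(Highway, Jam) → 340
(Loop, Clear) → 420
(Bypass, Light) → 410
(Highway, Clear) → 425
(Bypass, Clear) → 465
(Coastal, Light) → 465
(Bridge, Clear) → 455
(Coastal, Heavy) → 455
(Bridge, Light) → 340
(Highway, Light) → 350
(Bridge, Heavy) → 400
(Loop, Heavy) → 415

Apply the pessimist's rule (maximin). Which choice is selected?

Row minima: Tunnel=425, Bypass=375, Loop=415, Highway=340, Bridge=340, Coastal=385
Best worst-case = 425 → Tunnel.

Tunnel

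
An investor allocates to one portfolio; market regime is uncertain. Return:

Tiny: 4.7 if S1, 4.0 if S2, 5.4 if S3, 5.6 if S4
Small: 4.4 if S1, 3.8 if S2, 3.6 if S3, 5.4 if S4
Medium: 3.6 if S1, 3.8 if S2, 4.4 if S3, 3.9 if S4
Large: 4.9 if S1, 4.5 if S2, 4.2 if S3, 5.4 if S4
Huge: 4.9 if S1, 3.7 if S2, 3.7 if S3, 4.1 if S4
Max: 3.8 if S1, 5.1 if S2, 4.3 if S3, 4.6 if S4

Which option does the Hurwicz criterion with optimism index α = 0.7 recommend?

Tiny: 0.7·5.6 + 0.3·4.0 = 5.12
Small: 0.7·5.4 + 0.3·3.6 = 4.86
Medium: 0.7·4.4 + 0.3·3.6 = 4.16
Large: 0.7·5.4 + 0.3·4.2 = 5.04
Huge: 0.7·4.9 + 0.3·3.7 = 4.54
Max: 0.7·5.1 + 0.3·3.8 = 4.71
Highest Hurwicz score = 5.12 → Tiny.

Tiny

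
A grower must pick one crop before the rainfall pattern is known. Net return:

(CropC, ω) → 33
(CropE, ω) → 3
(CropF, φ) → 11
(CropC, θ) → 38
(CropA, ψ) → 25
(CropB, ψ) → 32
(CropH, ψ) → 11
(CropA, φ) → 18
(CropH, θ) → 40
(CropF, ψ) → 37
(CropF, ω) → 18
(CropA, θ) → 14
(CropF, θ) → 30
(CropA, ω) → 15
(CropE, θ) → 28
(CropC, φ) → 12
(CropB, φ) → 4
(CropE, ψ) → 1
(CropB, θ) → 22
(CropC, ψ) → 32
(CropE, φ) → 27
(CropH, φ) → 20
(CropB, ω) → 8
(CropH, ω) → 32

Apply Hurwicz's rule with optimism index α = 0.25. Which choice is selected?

CropC: 0.25·38 + 0.75·12 = 18.5
CropB: 0.25·32 + 0.75·4 = 11
CropA: 0.25·25 + 0.75·14 = 16.75
CropF: 0.25·37 + 0.75·11 = 17.5
CropE: 0.25·28 + 0.75·1 = 7.75
CropH: 0.25·40 + 0.75·11 = 18.25
Highest Hurwicz score = 18.5 → CropC.

CropC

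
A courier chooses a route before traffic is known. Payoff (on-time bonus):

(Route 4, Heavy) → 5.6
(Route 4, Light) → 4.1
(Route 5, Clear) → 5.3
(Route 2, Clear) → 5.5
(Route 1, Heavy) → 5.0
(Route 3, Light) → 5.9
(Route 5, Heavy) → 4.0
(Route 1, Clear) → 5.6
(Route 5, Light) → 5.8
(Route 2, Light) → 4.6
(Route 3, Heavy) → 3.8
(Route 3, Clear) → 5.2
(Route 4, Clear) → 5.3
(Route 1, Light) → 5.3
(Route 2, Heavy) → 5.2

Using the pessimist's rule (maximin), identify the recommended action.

Row minima: Route 1=5.0, Route 2=4.6, Route 3=3.8, Route 4=4.1, Route 5=4.0
Best worst-case = 5.0 → Route 1.

Route 1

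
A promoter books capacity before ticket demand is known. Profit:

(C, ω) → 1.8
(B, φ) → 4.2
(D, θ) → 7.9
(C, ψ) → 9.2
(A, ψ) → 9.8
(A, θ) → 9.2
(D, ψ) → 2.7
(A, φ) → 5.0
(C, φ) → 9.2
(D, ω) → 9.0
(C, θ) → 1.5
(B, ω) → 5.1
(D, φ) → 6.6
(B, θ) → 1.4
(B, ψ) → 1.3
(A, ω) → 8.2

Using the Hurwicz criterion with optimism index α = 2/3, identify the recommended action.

A: 2/3·9.8 + 1/3·5.0 = 8.2
B: 2/3·5.1 + 1/3·1.3 = 23/6
C: 2/3·9.2 + 1/3·1.5 = 199/30
D: 2/3·9.0 + 1/3·2.7 = 6.9
Highest Hurwicz score = 8.2 → A.

A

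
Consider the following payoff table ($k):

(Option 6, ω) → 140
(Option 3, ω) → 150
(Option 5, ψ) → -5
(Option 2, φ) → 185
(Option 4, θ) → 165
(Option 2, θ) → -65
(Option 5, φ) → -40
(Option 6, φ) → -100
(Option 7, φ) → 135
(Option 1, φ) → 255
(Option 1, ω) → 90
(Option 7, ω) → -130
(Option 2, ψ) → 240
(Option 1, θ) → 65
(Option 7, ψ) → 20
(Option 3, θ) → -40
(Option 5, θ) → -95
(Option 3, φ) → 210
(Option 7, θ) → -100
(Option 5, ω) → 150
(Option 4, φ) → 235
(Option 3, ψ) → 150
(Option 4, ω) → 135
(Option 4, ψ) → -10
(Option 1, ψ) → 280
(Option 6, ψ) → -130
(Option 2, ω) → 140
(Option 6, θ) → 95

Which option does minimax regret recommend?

Option 1

Column bests: θ=165, φ=255, ψ=280, ω=150.
Option 1 regrets: 100, 0, 0, 60 → max 100
Option 2 regrets: 230, 70, 40, 10 → max 230
Option 3 regrets: 205, 45, 130, 0 → max 205
Option 4 regrets: 0, 20, 290, 15 → max 290
Option 5 regrets: 260, 295, 285, 0 → max 295
Option 6 regrets: 70, 355, 410, 10 → max 410
Option 7 regrets: 265, 120, 260, 280 → max 280
Smallest max regret = 100 → Option 1.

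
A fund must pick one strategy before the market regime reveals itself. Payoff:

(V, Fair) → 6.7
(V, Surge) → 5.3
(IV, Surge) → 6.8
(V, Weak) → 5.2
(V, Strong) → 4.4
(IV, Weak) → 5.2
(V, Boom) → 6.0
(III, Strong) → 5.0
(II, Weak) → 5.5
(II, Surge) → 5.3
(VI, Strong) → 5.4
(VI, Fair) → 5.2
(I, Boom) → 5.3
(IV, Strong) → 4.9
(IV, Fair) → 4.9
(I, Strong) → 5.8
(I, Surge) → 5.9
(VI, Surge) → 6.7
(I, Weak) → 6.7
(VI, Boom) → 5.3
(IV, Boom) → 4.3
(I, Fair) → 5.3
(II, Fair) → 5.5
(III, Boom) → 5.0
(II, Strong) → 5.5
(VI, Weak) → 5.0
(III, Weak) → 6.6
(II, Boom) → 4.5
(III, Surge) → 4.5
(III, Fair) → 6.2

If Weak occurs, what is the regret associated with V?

1.5

Best payoff under Weak is 6.7.
Regret = 6.7 − 5.2 = 1.5.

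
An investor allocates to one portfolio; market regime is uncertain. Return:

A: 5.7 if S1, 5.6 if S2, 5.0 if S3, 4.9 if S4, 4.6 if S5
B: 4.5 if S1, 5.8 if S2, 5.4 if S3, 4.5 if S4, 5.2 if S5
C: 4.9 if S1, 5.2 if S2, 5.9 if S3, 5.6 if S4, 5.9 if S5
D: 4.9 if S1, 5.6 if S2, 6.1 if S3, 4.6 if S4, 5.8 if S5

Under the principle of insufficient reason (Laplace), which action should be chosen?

C

Row averages: A=5.16, B=5.08, C=5.5, D=5.4
Highest average = 5.5 → C.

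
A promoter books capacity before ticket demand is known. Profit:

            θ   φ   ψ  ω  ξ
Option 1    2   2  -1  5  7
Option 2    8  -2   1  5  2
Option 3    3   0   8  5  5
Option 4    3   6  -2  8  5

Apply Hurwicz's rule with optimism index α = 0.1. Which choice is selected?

Option 3

Option 1: 0.1·7 + 0.9·(-1) = -0.2
Option 2: 0.1·8 + 0.9·(-2) = -1
Option 3: 0.1·8 + 0.9·0 = 0.8
Option 4: 0.1·8 + 0.9·(-2) = -1
Highest Hurwicz score = 0.8 → Option 3.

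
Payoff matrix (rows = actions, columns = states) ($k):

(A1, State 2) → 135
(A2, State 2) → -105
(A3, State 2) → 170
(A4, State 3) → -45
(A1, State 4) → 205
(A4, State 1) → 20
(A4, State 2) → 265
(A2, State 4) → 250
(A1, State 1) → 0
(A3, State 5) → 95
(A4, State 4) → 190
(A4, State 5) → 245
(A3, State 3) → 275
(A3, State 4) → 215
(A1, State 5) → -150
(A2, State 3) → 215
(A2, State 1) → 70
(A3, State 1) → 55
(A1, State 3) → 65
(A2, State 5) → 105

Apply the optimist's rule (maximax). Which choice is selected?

A3

Row maxima: A1=205, A2=250, A3=275, A4=265
Best best-case = 275 → A3.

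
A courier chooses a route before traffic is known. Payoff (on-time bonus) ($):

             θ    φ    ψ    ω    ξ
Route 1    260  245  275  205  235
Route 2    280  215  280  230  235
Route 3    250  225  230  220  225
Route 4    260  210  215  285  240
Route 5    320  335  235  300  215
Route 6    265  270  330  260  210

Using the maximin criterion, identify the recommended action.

Route 3

Row minima: Route 1=205, Route 2=215, Route 3=220, Route 4=210, Route 5=215, Route 6=210
Best worst-case = 220 → Route 3.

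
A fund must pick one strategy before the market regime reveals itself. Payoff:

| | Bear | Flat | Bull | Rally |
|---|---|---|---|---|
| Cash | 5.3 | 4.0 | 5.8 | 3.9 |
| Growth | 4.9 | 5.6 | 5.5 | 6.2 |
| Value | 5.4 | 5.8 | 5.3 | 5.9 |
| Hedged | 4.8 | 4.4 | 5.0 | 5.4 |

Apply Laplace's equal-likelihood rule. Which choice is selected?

Row averages: Cash=4.75, Growth=5.55, Value=5.6, Hedged=4.9
Highest average = 5.6 → Value.

Value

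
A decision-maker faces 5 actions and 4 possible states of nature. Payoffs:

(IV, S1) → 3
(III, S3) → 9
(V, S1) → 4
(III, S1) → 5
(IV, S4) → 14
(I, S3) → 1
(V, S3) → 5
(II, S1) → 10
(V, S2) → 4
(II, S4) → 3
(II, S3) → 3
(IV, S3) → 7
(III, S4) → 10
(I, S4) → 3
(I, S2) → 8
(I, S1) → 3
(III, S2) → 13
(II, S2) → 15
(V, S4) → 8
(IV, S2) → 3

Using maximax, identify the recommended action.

Row maxima: I=8, II=15, III=13, IV=14, V=8
Best best-case = 15 → II.

II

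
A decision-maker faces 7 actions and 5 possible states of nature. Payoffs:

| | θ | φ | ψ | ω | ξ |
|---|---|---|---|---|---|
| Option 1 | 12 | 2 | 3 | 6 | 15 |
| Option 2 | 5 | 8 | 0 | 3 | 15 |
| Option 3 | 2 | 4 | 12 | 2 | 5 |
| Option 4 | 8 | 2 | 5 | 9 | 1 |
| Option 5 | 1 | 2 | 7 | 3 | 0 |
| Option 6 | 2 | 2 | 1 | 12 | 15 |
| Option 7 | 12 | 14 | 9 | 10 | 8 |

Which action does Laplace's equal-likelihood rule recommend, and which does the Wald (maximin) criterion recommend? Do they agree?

laplace → Option 7; maximin → Option 7 (agree)

Row averages: Option 1=7.6, Option 2=6.2, Option 3=5, Option 4=5, Option 5=2.6, Option 6=6.4, Option 7=10.6
Highest average = 10.6 → Option 7.
Row minima: Option 1=2, Option 2=0, Option 3=2, Option 4=1, Option 5=0, Option 6=1, Option 7=8
Best worst-case = 8 → Option 7.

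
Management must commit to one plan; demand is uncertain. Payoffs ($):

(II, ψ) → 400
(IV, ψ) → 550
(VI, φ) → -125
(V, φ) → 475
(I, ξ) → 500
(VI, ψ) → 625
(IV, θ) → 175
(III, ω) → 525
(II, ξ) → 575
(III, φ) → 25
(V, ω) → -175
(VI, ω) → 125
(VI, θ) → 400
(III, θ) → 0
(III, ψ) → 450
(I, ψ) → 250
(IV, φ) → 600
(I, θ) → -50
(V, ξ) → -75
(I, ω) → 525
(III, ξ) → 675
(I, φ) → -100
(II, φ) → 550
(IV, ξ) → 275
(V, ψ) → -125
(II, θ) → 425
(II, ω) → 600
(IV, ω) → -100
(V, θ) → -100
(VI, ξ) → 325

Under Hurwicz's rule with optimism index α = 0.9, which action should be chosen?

I: 0.9·525 + 0.1·(-100) = 462.5
II: 0.9·600 + 0.1·400 = 580
III: 0.9·675 + 0.1·0 = 607.5
IV: 0.9·600 + 0.1·(-100) = 530
V: 0.9·475 + 0.1·(-175) = 410
VI: 0.9·625 + 0.1·(-125) = 550
Highest Hurwicz score = 607.5 → III.

III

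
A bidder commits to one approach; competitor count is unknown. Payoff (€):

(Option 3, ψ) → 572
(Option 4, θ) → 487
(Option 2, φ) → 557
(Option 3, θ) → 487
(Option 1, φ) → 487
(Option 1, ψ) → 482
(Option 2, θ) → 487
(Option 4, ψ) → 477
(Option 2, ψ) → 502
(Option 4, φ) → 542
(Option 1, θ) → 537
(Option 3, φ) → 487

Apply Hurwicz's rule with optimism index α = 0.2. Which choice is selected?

Option 3

Option 1: 0.2·537 + 0.8·482 = 493
Option 2: 0.2·557 + 0.8·487 = 501
Option 3: 0.2·572 + 0.8·487 = 504
Option 4: 0.2·542 + 0.8·477 = 490
Highest Hurwicz score = 504 → Option 3.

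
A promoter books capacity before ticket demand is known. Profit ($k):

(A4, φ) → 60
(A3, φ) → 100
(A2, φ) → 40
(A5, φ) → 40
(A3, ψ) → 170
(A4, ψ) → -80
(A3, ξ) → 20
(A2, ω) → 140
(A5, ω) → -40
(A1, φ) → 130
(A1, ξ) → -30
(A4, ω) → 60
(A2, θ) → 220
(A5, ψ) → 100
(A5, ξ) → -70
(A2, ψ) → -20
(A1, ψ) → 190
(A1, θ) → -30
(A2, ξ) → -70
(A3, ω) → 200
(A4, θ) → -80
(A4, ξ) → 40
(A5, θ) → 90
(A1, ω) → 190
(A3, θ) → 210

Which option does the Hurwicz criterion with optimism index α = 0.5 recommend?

A1: 0.5·190 + 0.5·(-30) = 80
A2: 0.5·220 + 0.5·(-70) = 75
A3: 0.5·210 + 0.5·20 = 115
A4: 0.5·60 + 0.5·(-80) = -10
A5: 0.5·100 + 0.5·(-70) = 15
Highest Hurwicz score = 115 → A3.

A3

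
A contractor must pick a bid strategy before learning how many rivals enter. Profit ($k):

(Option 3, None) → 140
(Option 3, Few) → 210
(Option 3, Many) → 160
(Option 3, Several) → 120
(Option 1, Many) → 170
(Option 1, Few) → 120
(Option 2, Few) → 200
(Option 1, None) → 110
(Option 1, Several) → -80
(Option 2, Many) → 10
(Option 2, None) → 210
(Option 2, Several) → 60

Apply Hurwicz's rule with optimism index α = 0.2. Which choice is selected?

Option 3

Option 1: 0.2·170 + 0.8·(-80) = -30
Option 2: 0.2·210 + 0.8·10 = 50
Option 3: 0.2·210 + 0.8·120 = 138
Highest Hurwicz score = 138 → Option 3.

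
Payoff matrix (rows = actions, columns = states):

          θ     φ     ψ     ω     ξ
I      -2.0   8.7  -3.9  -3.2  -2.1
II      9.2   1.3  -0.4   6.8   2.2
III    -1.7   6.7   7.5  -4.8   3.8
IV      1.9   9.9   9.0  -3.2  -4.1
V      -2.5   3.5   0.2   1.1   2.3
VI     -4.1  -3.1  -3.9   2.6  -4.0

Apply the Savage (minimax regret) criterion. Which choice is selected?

II

Column bests: θ=9.2, φ=9.9, ψ=9.0, ω=6.8, ξ=3.8.
I regrets: 11.2, 1.2, 12.9, 10.0, 5.9 → max 12.9
II regrets: 0.0, 8.6, 9.4, 0.0, 1.6 → max 9.4
III regrets: 10.9, 3.2, 1.5, 11.6, 0.0 → max 11.6
IV regrets: 7.3, 0.0, 0.0, 10.0, 7.9 → max 10.0
V regrets: 11.7, 6.4, 8.8, 5.7, 1.5 → max 11.7
VI regrets: 13.3, 13.0, 12.9, 4.2, 7.8 → max 13.3
Smallest max regret = 9.4 → II.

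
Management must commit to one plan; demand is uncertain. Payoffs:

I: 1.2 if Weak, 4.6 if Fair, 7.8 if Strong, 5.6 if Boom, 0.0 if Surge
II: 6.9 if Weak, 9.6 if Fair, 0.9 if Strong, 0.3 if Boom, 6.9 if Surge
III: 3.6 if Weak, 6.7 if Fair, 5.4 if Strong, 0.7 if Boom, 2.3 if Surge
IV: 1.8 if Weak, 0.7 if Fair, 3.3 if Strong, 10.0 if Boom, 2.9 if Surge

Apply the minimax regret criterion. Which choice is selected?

Column bests: Weak=6.9, Fair=9.6, Strong=7.8, Boom=10.0, Surge=6.9.
I regrets: 5.7, 5.0, 0.0, 4.4, 6.9 → max 6.9
II regrets: 0.0, 0.0, 6.9, 9.7, 0.0 → max 9.7
III regrets: 3.3, 2.9, 2.4, 9.3, 4.6 → max 9.3
IV regrets: 5.1, 8.9, 4.5, 0.0, 4.0 → max 8.9
Smallest max regret = 6.9 → I.

I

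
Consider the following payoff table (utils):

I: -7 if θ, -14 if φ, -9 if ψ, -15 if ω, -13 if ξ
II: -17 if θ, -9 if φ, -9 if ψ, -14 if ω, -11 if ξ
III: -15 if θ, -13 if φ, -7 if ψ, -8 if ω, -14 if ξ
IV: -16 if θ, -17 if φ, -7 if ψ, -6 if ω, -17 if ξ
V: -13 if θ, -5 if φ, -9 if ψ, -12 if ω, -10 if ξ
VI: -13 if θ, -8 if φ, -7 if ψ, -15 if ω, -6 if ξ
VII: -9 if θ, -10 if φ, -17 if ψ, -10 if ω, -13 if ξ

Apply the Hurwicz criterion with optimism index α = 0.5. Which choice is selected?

V

I: 0.5·(-7) + 0.5·(-15) = -11
II: 0.5·(-9) + 0.5·(-17) = -13
III: 0.5·(-7) + 0.5·(-15) = -11
IV: 0.5·(-6) + 0.5·(-17) = -11.5
V: 0.5·(-5) + 0.5·(-13) = -9
VI: 0.5·(-6) + 0.5·(-15) = -10.5
VII: 0.5·(-9) + 0.5·(-17) = -13
Highest Hurwicz score = -9 → V.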